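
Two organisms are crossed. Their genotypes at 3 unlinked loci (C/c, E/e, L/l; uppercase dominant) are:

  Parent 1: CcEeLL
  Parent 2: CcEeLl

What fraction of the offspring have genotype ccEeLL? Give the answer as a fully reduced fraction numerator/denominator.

CcEeLL gametes: CEL×2, CeL×2, cEL×2, ceL×2
CcEeLl gametes: CEL×1, CEl×1, CeL×1, Cel×1, cEL×1, cEl×1, ceL×1, cel×1
CcEeLL×CcEeLl grid (8·8=64): CCEELL=2 CCEELl=2 CCEeLL=4 CCEeLl=4 CCeeLL=2 CCeeLl=2 CcEELL=4 CcEELl=4 CcEeLL=8 CcEeLl=8 CceeLL=4 CceeLl=4 ccEELL=2 ccEELl=2 ccEeLL=4 ccEeLl=4 cceeLL=2 cceeLl=2
ccEeLL hits 4/64; gcd=4; 4÷4/64÷4 = 1/16

P(ccEeLL) = 1/16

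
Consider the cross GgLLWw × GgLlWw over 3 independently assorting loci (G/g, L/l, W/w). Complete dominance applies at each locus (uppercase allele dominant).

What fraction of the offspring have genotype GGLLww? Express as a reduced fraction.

P(GGLLww) = 1/32

GgLLWw gametes: GLW×2, GLw×2, gLW×2, gLw×2
GgLlWw gametes: GLW×1, GLw×1, GlW×1, Glw×1, gLW×1, gLw×1, glW×1, glw×1
GgLLWw×GgLlWw grid (8·8=64): GGLLWW=2 GGLLWw=4 GGLLww=2 GGLlWW=2 GGLlWw=4 GGLlww=2 GgLLWW=4 GgLLWw=8 GgLLww=4 GgLlWW=4 GgLlWw=8 GgLlww=4 ggLLWW=2 ggLLWw=4 ggLLww=2 ggLlWW=2 ggLlWw=4 ggLlww=2
GGLLww hits 2/64; gcd=2; 2÷2/64÷2 = 1/32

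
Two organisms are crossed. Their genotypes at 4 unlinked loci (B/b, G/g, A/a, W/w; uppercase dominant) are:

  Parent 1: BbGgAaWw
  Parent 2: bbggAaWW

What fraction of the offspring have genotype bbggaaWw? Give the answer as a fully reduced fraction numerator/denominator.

P(bbggaaWw) = 1/32

BbGgAaWw gametes: BGAW×1, BGAw×1, BGaW×1, BGaw×1, BgAW×1, BgAw×1, BgaW×1, Bgaw×1, bGAW×1, bGAw×1, bGaW×1, bGaw×1, bgAW×1, bgAw×1, bgaW×1, bgaw×1
bbggAaWW gametes: bgAW×8, bgaW×8
BbGgAaWw×bbggAaWW grid (16·16=256): BbGgAAWW=8 BbGgAAWw=8 BbGgAaWW=16 BbGgAaWw=16 BbGgaaWW=8 BbGgaaWw=8 BbggAAWW=8 BbggAAWw=8 BbggAaWW=16 BbggAaWw=16 BbggaaWW=8 BbggaaWw=8 bbGgAAWW=8 bbGgAAWw=8 bbGgAaWW=16 bbGgAaWw=16 bbGgaaWW=8 bbGgaaWw=8 bbggAAWW=8 bbggAAWw=8 bbggAaWW=16 bbggAaWw=16 bbggaaWW=8 bbggaaWw=8
bbggaaWw hits 8/256; gcd=8; 8÷8/256÷8 = 1/32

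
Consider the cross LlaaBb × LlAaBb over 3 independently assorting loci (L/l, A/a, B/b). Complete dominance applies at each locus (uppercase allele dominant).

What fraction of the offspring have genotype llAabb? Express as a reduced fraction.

LlaaBb gametes: LaB×2, Lab×2, laB×2, lab×2
LlAaBb gametes: LAB×1, LAb×1, LaB×1, Lab×1, lAB×1, lAb×1, laB×1, lab×1
LlaaBb×LlAaBb grid (8·8=64): LLAaBB=2 LLAaBb=4 LLAabb=2 LLaaBB=2 LLaaBb=4 LLaabb=2 LlAaBB=4 LlAaBb=8 LlAabb=4 LlaaBB=4 LlaaBb=8 Llaabb=4 llAaBB=2 llAaBb=4 llAabb=2 llaaBB=2 llaaBb=4 llaabb=2
llAabb hits 2/64; gcd=2; 2÷2/64÷2 = 1/32

P(llAabb) = 1/32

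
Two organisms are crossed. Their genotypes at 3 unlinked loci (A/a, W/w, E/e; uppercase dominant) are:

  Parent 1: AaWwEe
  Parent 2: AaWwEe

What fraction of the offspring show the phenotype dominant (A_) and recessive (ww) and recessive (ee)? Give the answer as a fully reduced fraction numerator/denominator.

P(A_ ww ee) = 3/64

AaWwEe gametes: AWE×1, AWe×1, AwE×1, Awe×1, aWE×1, aWe×1, awE×1, awe×1
AaWwEe gametes: AWE×1, AWe×1, AwE×1, Awe×1, aWE×1, aWe×1, awE×1, awe×1
AaWwEe×AaWwEe grid (8·8=64): AAWWEE=1 AAWWEe=2 AAWWee=1 AAWwEE=2 AAWwEe=4 AAWwee=2 AAwwEE=1 AAwwEe=2 AAwwee=1 AaWWEE=2 AaWWEe=4 AaWWee=2 AaWwEE=4 AaWwEe=8 AaWwee=4 AawwEE=2 AawwEe=4 Aawwee=2 aaWWEE=1 aaWWEe=2 aaWWee=1 aaWwEE=2 aaWwEe=4 aaWwee=2 aawwEE=1 aawwEe=2 aawwee=1
A_ ww ee hits 3/64; gcd=1; 3÷1/64÷1 = 3/64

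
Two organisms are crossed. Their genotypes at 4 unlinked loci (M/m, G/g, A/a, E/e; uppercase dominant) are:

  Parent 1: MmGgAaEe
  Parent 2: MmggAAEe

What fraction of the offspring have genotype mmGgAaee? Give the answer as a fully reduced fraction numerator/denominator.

MmGgAaEe gametes: MGAE×1, MGAe×1, MGaE×1, MGae×1, MgAE×1, MgAe×1, MgaE×1, Mgae×1, mGAE×1, mGAe×1, mGaE×1, mGae×1, mgAE×1, mgAe×1, mgaE×1, mgae×1
MmggAAEe gametes: MgAE×4, MgAe×4, mgAE×4, mgAe×4
MmGgAaEe×MmggAAEe grid (16·16=256): MMGgAAEE=4 MMGgAAEe=8 MMGgAAee=4 MMGgAaEE=4 MMGgAaEe=8 MMGgAaee=4 MMggAAEE=4 MMggAAEe=8 MMggAAee=4 MMggAaEE=4 MMggAaEe=8 MMggAaee=4 MmGgAAEE=8 MmGgAAEe=16 MmGgAAee=8 MmGgAaEE=8 MmGgAaEe=16 MmGgAaee=8 MmggAAEE=8 MmggAAEe=16 MmggAAee=8 MmggAaEE=8 MmggAaEe=16 MmggAaee=8 mmGgAAEE=4 mmGgAAEe=8 mmGgAAee=4 mmGgAaEE=4 mmGgAaEe=8 mmGgAaee=4 mmggAAEE=4 mmggAAEe=8 mmggAAee=4 mmggAaEE=4 mmggAaEe=8 mmggAaee=4
mmGgAaee hits 4/256; gcd=4; 4÷4/256÷4 = 1/64

P(mmGgAaee) = 1/64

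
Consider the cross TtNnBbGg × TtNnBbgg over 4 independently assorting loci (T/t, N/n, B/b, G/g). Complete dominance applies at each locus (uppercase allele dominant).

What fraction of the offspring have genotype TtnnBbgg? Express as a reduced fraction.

P(TtnnBbgg) = 1/32

TtNnBbGg gametes: TNBG×1, TNBg×1, TNbG×1, TNbg×1, TnBG×1, TnBg×1, TnbG×1, Tnbg×1, tNBG×1, tNBg×1, tNbG×1, tNbg×1, tnBG×1, tnBg×1, tnbG×1, tnbg×1
TtNnBbgg gametes: TNBg×2, TNbg×2, TnBg×2, Tnbg×2, tNBg×2, tNbg×2, tnBg×2, tnbg×2
TtNnBbGg×TtNnBbgg grid (16·16=256): TTNNBBGg=2 TTNNBBgg=2 TTNNBbGg=4 TTNNBbgg=4 TTNNbbGg=2 TTNNbbgg=2 TTNnBBGg=4 TTNnBBgg=4 TTNnBbGg=8 TTNnBbgg=8 TTNnbbGg=4 TTNnbbgg=4 TTnnBBGg=2 TTnnBBgg=2 TTnnBbGg=4 TTnnBbgg=4 TTnnbbGg=2 TTnnbbgg=2 TtNNBBGg=4 TtNNBBgg=4 TtNNBbGg=8 TtNNBbgg=8 TtNNbbGg=4 TtNNbbgg=4 TtNnBBGg=8 TtNnBBgg=8 TtNnBbGg=16 TtNnBbgg=16 TtNnbbGg=8 TtNnbbgg=8 TtnnBBGg=4 TtnnBBgg=4 TtnnBbGg=8 TtnnBbgg=8 TtnnbbGg=4 Ttnnbbgg=4 ttNNBBGg=2 ttNNBBgg=2 ttNNBbGg=4 ttNNBbgg=4 ttNNbbGg=2 ttNNbbgg=2 ttNnBBGg=4 ttNnBBgg=4 ttNnBbGg=8 ttNnBbgg=8 ttNnbbGg=4 ttNnbbgg=4 ttnnBBGg=2 ttnnBBgg=2 ttnnBbGg=4 ttnnBbgg=4 ttnnbbGg=2 ttnnbbgg=2
TtnnBbgg hits 8/256; gcd=8; 8÷8/256÷8 = 1/32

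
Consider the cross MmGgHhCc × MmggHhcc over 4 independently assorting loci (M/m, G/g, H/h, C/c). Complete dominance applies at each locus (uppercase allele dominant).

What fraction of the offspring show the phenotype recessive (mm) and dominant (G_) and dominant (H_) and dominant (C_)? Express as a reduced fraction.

P(mm G_ H_ C_) = 3/64

MmGgHhCc gametes: MGHC×1, MGHc×1, MGhC×1, MGhc×1, MgHC×1, MgHc×1, MghC×1, Mghc×1, mGHC×1, mGHc×1, mGhC×1, mGhc×1, mgHC×1, mgHc×1, mghC×1, mghc×1
MmggHhcc gametes: MgHc×4, Mghc×4, mgHc×4, mghc×4
MmGgHhCc×MmggHhcc grid (16·16=256): MMGgHHCc=4 MMGgHHcc=4 MMGgHhCc=8 MMGgHhcc=8 MMGghhCc=4 MMGghhcc=4 MMggHHCc=4 MMggHHcc=4 MMggHhCc=8 MMggHhcc=8 MMgghhCc=4 MMgghhcc=4 MmGgHHCc=8 MmGgHHcc=8 MmGgHhCc=16 MmGgHhcc=16 MmGghhCc=8 MmGghhcc=8 MmggHHCc=8 MmggHHcc=8 MmggHhCc=16 MmggHhcc=16 MmgghhCc=8 Mmgghhcc=8 mmGgHHCc=4 mmGgHHcc=4 mmGgHhCc=8 mmGgHhcc=8 mmGghhCc=4 mmGghhcc=4 mmggHHCc=4 mmggHHcc=4 mmggHhCc=8 mmggHhcc=8 mmgghhCc=4 mmgghhcc=4
mm G_ H_ C_ hits 12/256; gcd=4; 12÷4/256÷4 = 3/64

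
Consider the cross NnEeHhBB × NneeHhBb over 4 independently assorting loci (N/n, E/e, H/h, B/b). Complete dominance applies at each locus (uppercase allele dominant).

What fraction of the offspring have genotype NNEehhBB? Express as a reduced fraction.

P(NNEehhBB) = 1/64

NnEeHhBB gametes: NEHB×2, NEhB×2, NeHB×2, NehB×2, nEHB×2, nEhB×2, neHB×2, nehB×2
NneeHhBb gametes: NeHB×2, NeHb×2, NehB×2, Nehb×2, neHB×2, neHb×2, nehB×2, nehb×2
NnEeHhBB×NneeHhBb grid (16·16=256): NNEeHHBB=4 NNEeHHBb=4 NNEeHhBB=8 NNEeHhBb=8 NNEehhBB=4 NNEehhBb=4 NNeeHHBB=4 NNeeHHBb=4 NNeeHhBB=8 NNeeHhBb=8 NNeehhBB=4 NNeehhBb=4 NnEeHHBB=8 NnEeHHBb=8 NnEeHhBB=16 NnEeHhBb=16 NnEehhBB=8 NnEehhBb=8 NneeHHBB=8 NneeHHBb=8 NneeHhBB=16 NneeHhBb=16 NneehhBB=8 NneehhBb=8 nnEeHHBB=4 nnEeHHBb=4 nnEeHhBB=8 nnEeHhBb=8 nnEehhBB=4 nnEehhBb=4 nneeHHBB=4 nneeHHBb=4 nneeHhBB=8 nneeHhBb=8 nneehhBB=4 nneehhBb=4
NNEehhBB hits 4/256; gcd=4; 4÷4/256÷4 = 1/64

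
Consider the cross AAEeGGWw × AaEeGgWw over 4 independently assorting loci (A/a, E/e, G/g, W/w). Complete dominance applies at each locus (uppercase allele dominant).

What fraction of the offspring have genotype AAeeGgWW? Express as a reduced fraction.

P(AAeeGgWW) = 1/64

AAEeGGWw gametes: AEGW×4, AEGw×4, AeGW×4, AeGw×4
AaEeGgWw gametes: AEGW×1, AEGw×1, AEgW×1, AEgw×1, AeGW×1, AeGw×1, AegW×1, Aegw×1, aEGW×1, aEGw×1, aEgW×1, aEgw×1, aeGW×1, aeGw×1, aegW×1, aegw×1
AAEeGGWw×AaEeGgWw grid (16·16=256): AAEEGGWW=4 AAEEGGWw=8 AAEEGGww=4 AAEEGgWW=4 AAEEGgWw=8 AAEEGgww=4 AAEeGGWW=8 AAEeGGWw=16 AAEeGGww=8 AAEeGgWW=8 AAEeGgWw=16 AAEeGgww=8 AAeeGGWW=4 AAeeGGWw=8 AAeeGGww=4 AAeeGgWW=4 AAeeGgWw=8 AAeeGgww=4 AaEEGGWW=4 AaEEGGWw=8 AaEEGGww=4 AaEEGgWW=4 AaEEGgWw=8 AaEEGgww=4 AaEeGGWW=8 AaEeGGWw=16 AaEeGGww=8 AaEeGgWW=8 AaEeGgWw=16 AaEeGgww=8 AaeeGGWW=4 AaeeGGWw=8 AaeeGGww=4 AaeeGgWW=4 AaeeGgWw=8 AaeeGgww=4
AAeeGgWW hits 4/256; gcd=4; 4÷4/256÷4 = 1/64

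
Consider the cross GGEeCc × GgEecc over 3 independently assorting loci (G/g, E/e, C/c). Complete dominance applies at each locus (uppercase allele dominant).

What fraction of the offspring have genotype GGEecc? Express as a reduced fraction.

P(GGEecc) = 1/8

GGEeCc gametes: GEC×2, GEc×2, GeC×2, Gec×2
GgEecc gametes: GEc×2, Gec×2, gEc×2, gec×2
GGEeCc×GgEecc grid (8·8=64): GGEECc=4 GGEEcc=4 GGEeCc=8 GGEecc=8 GGeeCc=4 GGeecc=4 GgEECc=4 GgEEcc=4 GgEeCc=8 GgEecc=8 GgeeCc=4 Ggeecc=4
GGEecc hits 8/64; gcd=8; 8÷8/64÷8 = 1/8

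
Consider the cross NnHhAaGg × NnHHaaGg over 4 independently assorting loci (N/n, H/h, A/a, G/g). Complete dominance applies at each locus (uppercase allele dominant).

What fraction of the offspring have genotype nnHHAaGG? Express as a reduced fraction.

NnHhAaGg gametes: NHAG×1, NHAg×1, NHaG×1, NHag×1, NhAG×1, NhAg×1, NhaG×1, Nhag×1, nHAG×1, nHAg×1, nHaG×1, nHag×1, nhAG×1, nhAg×1, nhaG×1, nhag×1
NnHHaaGg gametes: NHaG×4, NHag×4, nHaG×4, nHag×4
NnHhAaGg×NnHHaaGg grid (16·16=256): NNHHAaGG=4 NNHHAaGg=8 NNHHAagg=4 NNHHaaGG=4 NNHHaaGg=8 NNHHaagg=4 NNHhAaGG=4 NNHhAaGg=8 NNHhAagg=4 NNHhaaGG=4 NNHhaaGg=8 NNHhaagg=4 NnHHAaGG=8 NnHHAaGg=16 NnHHAagg=8 NnHHaaGG=8 NnHHaaGg=16 NnHHaagg=8 NnHhAaGG=8 NnHhAaGg=16 NnHhAagg=8 NnHhaaGG=8 NnHhaaGg=16 NnHhaagg=8 nnHHAaGG=4 nnHHAaGg=8 nnHHAagg=4 nnHHaaGG=4 nnHHaaGg=8 nnHHaagg=4 nnHhAaGG=4 nnHhAaGg=8 nnHhAagg=4 nnHhaaGG=4 nnHhaaGg=8 nnHhaagg=4
nnHHAaGG hits 4/256; gcd=4; 4÷4/256÷4 = 1/64

P(nnHHAaGG) = 1/64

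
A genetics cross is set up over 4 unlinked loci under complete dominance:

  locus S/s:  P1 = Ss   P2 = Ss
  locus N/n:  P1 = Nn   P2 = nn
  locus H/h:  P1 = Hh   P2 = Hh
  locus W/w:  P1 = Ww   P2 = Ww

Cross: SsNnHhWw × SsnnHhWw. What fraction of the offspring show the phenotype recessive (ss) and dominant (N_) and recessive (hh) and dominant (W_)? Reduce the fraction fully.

P(ss N_ hh W_) = 3/128

SsNnHhWw gametes: SNHW×1, SNHw×1, SNhW×1, SNhw×1, SnHW×1, SnHw×1, SnhW×1, Snhw×1, sNHW×1, sNHw×1, sNhW×1, sNhw×1, snHW×1, snHw×1, snhW×1, snhw×1
SsnnHhWw gametes: SnHW×2, SnHw×2, SnhW×2, Snhw×2, snHW×2, snHw×2, snhW×2, snhw×2
SsNnHhWw×SsnnHhWw grid (16·16=256): SSNnHHWW=2 SSNnHHWw=4 SSNnHHww=2 SSNnHhWW=4 SSNnHhWw=8 SSNnHhww=4 SSNnhhWW=2 SSNnhhWw=4 SSNnhhww=2 SSnnHHWW=2 SSnnHHWw=4 SSnnHHww=2 SSnnHhWW=4 SSnnHhWw=8 SSnnHhww=4 SSnnhhWW=2 SSnnhhWw=4 SSnnhhww=2 SsNnHHWW=4 SsNnHHWw=8 SsNnHHww=4 SsNnHhWW=8 SsNnHhWw=16 SsNnHhww=8 SsNnhhWW=4 SsNnhhWw=8 SsNnhhww=4 SsnnHHWW=4 SsnnHHWw=8 SsnnHHww=4 SsnnHhWW=8 SsnnHhWw=16 SsnnHhww=8 SsnnhhWW=4 SsnnhhWw=8 Ssnnhhww=4 ssNnHHWW=2 ssNnHHWw=4 ssNnHHww=2 ssNnHhWW=4 ssNnHhWw=8 ssNnHhww=4 ssNnhhWW=2 ssNnhhWw=4 ssNnhhww=2 ssnnHHWW=2 ssnnHHWw=4 ssnnHHww=2 ssnnHhWW=4 ssnnHhWw=8 ssnnHhww=4 ssnnhhWW=2 ssnnhhWw=4 ssnnhhww=2
ss N_ hh W_ hits 6/256; gcd=2; 6÷2/256÷2 = 3/128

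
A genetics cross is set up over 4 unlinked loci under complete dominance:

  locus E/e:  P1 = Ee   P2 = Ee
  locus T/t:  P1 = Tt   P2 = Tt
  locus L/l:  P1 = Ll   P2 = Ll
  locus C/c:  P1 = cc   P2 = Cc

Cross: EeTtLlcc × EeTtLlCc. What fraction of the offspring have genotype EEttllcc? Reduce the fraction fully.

P(EEttllcc) = 1/128

EeTtLlcc gametes: ETLc×2, ETlc×2, EtLc×2, Etlc×2, eTLc×2, eTlc×2, etLc×2, etlc×2
EeTtLlCc gametes: ETLC×1, ETLc×1, ETlC×1, ETlc×1, EtLC×1, EtLc×1, EtlC×1, Etlc×1, eTLC×1, eTLc×1, eTlC×1, eTlc×1, etLC×1, etLc×1, etlC×1, etlc×1
EeTtLlcc×EeTtLlCc grid (16·16=256): EETTLLCc=2 EETTLLcc=2 EETTLlCc=4 EETTLlcc=4 EETTllCc=2 EETTllcc=2 EETtLLCc=4 EETtLLcc=4 EETtLlCc=8 EETtLlcc=8 EETtllCc=4 EETtllcc=4 EEttLLCc=2 EEttLLcc=2 EEttLlCc=4 EEttLlcc=4 EEttllCc=2 EEttllcc=2 EeTTLLCc=4 EeTTLLcc=4 EeTTLlCc=8 EeTTLlcc=8 EeTTllCc=4 EeTTllcc=4 EeTtLLCc=8 EeTtLLcc=8 EeTtLlCc=16 EeTtLlcc=16 EeTtllCc=8 EeTtllcc=8 EettLLCc=4 EettLLcc=4 EettLlCc=8 EettLlcc=8 EettllCc=4 Eettllcc=4 eeTTLLCc=2 eeTTLLcc=2 eeTTLlCc=4 eeTTLlcc=4 eeTTllCc=2 eeTTllcc=2 eeTtLLCc=4 eeTtLLcc=4 eeTtLlCc=8 eeTtLlcc=8 eeTtllCc=4 eeTtllcc=4 eettLLCc=2 eettLLcc=2 eettLlCc=4 eettLlcc=4 eettllCc=2 eettllcc=2
EEttllcc hits 2/256; gcd=2; 2÷2/256÷2 = 1/128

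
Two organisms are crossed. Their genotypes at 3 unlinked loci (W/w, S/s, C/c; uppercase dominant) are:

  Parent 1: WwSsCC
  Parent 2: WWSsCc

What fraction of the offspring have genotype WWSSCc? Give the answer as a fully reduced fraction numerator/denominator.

WwSsCC gametes: WSC×2, WsC×2, wSC×2, wsC×2
WWSsCc gametes: WSC×2, WSc×2, WsC×2, Wsc×2
WwSsCC×WWSsCc grid (8·8=64): WWSSCC=4 WWSSCc=4 WWSsCC=8 WWSsCc=8 WWssCC=4 WWssCc=4 WwSSCC=4 WwSSCc=4 WwSsCC=8 WwSsCc=8 WwssCC=4 WwssCc=4
WWSSCc hits 4/64; gcd=4; 4÷4/64÷4 = 1/16

P(WWSSCc) = 1/16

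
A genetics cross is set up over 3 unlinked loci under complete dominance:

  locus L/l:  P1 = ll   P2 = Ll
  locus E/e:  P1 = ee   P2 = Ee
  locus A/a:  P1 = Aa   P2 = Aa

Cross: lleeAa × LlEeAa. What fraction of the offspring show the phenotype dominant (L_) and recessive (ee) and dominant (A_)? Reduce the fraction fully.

lleeAa gametes: leA×4, lea×4
LlEeAa gametes: LEA×1, LEa×1, LeA×1, Lea×1, lEA×1, lEa×1, leA×1, lea×1
lleeAa×LlEeAa grid (8·8=64): LlEeAA=4 LlEeAa=8 LlEeaa=4 LleeAA=4 LleeAa=8 Lleeaa=4 llEeAA=4 llEeAa=8 llEeaa=4 lleeAA=4 lleeAa=8 lleeaa=4
L_ ee A_ hits 12/64; gcd=4; 12÷4/64÷4 = 3/16

P(L_ ee A_) = 3/16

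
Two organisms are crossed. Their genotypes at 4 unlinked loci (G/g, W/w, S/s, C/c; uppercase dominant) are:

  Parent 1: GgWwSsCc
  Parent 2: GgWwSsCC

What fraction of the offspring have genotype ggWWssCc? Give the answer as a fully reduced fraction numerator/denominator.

P(ggWWssCc) = 1/128

GgWwSsCc gametes: GWSC×1, GWSc×1, GWsC×1, GWsc×1, GwSC×1, GwSc×1, GwsC×1, Gwsc×1, gWSC×1, gWSc×1, gWsC×1, gWsc×1, gwSC×1, gwSc×1, gwsC×1, gwsc×1
GgWwSsCC gametes: GWSC×2, GWsC×2, GwSC×2, GwsC×2, gWSC×2, gWsC×2, gwSC×2, gwsC×2
GgWwSsCc×GgWwSsCC grid (16·16=256): GGWWSSCC=2 GGWWSSCc=2 GGWWSsCC=4 GGWWSsCc=4 GGWWssCC=2 GGWWssCc=2 GGWwSSCC=4 GGWwSSCc=4 GGWwSsCC=8 GGWwSsCc=8 GGWwssCC=4 GGWwssCc=4 GGwwSSCC=2 GGwwSSCc=2 GGwwSsCC=4 GGwwSsCc=4 GGwwssCC=2 GGwwssCc=2 GgWWSSCC=4 GgWWSSCc=4 GgWWSsCC=8 GgWWSsCc=8 GgWWssCC=4 GgWWssCc=4 GgWwSSCC=8 GgWwSSCc=8 GgWwSsCC=16 GgWwSsCc=16 GgWwssCC=8 GgWwssCc=8 GgwwSSCC=4 GgwwSSCc=4 GgwwSsCC=8 GgwwSsCc=8 GgwwssCC=4 GgwwssCc=4 ggWWSSCC=2 ggWWSSCc=2 ggWWSsCC=4 ggWWSsCc=4 ggWWssCC=2 ggWWssCc=2 ggWwSSCC=4 ggWwSSCc=4 ggWwSsCC=8 ggWwSsCc=8 ggWwssCC=4 ggWwssCc=4 ggwwSSCC=2 ggwwSSCc=2 ggwwSsCC=4 ggwwSsCc=4 ggwwssCC=2 ggwwssCc=2
ggWWssCc hits 2/256; gcd=2; 2÷2/256÷2 = 1/128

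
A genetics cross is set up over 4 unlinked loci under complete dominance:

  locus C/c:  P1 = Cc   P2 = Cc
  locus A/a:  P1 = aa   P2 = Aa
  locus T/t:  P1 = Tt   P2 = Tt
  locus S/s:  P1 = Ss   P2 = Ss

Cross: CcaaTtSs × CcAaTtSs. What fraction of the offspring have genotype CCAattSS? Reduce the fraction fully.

P(CCAattSS) = 1/128

CcaaTtSs gametes: CaTS×2, CaTs×2, CatS×2, Cats×2, caTS×2, caTs×2, catS×2, cats×2
CcAaTtSs gametes: CATS×1, CATs×1, CAtS×1, CAts×1, CaTS×1, CaTs×1, CatS×1, Cats×1, cATS×1, cATs×1, cAtS×1, cAts×1, caTS×1, caTs×1, catS×1, cats×1
CcaaTtSs×CcAaTtSs grid (16·16=256): CCAaTTSS=2 CCAaTTSs=4 CCAaTTss=2 CCAaTtSS=4 CCAaTtSs=8 CCAaTtss=4 CCAattSS=2 CCAattSs=4 CCAattss=2 CCaaTTSS=2 CCaaTTSs=4 CCaaTTss=2 CCaaTtSS=4 CCaaTtSs=8 CCaaTtss=4 CCaattSS=2 CCaattSs=4 CCaattss=2 CcAaTTSS=4 CcAaTTSs=8 CcAaTTss=4 CcAaTtSS=8 CcAaTtSs=16 CcAaTtss=8 CcAattSS=4 CcAattSs=8 CcAattss=4 CcaaTTSS=4 CcaaTTSs=8 CcaaTTss=4 CcaaTtSS=8 CcaaTtSs=16 CcaaTtss=8 CcaattSS=4 CcaattSs=8 Ccaattss=4 ccAaTTSS=2 ccAaTTSs=4 ccAaTTss=2 ccAaTtSS=4 ccAaTtSs=8 ccAaTtss=4 ccAattSS=2 ccAattSs=4 ccAattss=2 ccaaTTSS=2 ccaaTTSs=4 ccaaTTss=2 ccaaTtSS=4 ccaaTtSs=8 ccaaTtss=4 ccaattSS=2 ccaattSs=4 ccaattss=2
CCAattSS hits 2/256; gcd=2; 2÷2/256÷2 = 1/128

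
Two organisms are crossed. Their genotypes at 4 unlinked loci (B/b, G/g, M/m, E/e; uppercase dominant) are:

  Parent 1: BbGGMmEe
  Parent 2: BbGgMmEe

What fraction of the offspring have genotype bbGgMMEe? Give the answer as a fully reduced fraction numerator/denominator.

BbGGMmEe gametes: BGME×2, BGMe×2, BGmE×2, BGme×2, bGME×2, bGMe×2, bGmE×2, bGme×2
BbGgMmEe gametes: BGME×1, BGMe×1, BGmE×1, BGme×1, BgME×1, BgMe×1, BgmE×1, Bgme×1, bGME×1, bGMe×1, bGmE×1, bGme×1, bgME×1, bgMe×1, bgmE×1, bgme×1
BbGGMmEe×BbGgMmEe grid (16·16=256): BBGGMMEE=2 BBGGMMEe=4 BBGGMMee=2 BBGGMmEE=4 BBGGMmEe=8 BBGGMmee=4 BBGGmmEE=2 BBGGmmEe=4 BBGGmmee=2 BBGgMMEE=2 BBGgMMEe=4 BBGgMMee=2 BBGgMmEE=4 BBGgMmEe=8 BBGgMmee=4 BBGgmmEE=2 BBGgmmEe=4 BBGgmmee=2 BbGGMMEE=4 BbGGMMEe=8 BbGGMMee=4 BbGGMmEE=8 BbGGMmEe=16 BbGGMmee=8 BbGGmmEE=4 BbGGmmEe=8 BbGGmmee=4 BbGgMMEE=4 BbGgMMEe=8 BbGgMMee=4 BbGgMmEE=8 BbGgMmEe=16 BbGgMmee=8 BbGgmmEE=4 BbGgmmEe=8 BbGgmmee=4 bbGGMMEE=2 bbGGMMEe=4 bbGGMMee=2 bbGGMmEE=4 bbGGMmEe=8 bbGGMmee=4 bbGGmmEE=2 bbGGmmEe=4 bbGGmmee=2 bbGgMMEE=2 bbGgMMEe=4 bbGgMMee=2 bbGgMmEE=4 bbGgMmEe=8 bbGgMmee=4 bbGgmmEE=2 bbGgmmEe=4 bbGgmmee=2
bbGgMMEe hits 4/256; gcd=4; 4÷4/256÷4 = 1/64

P(bbGgMMEe) = 1/64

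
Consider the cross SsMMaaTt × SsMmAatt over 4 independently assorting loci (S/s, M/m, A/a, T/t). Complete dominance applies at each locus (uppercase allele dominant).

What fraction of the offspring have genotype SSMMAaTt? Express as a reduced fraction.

P(SSMMAaTt) = 1/32

SsMMaaTt gametes: SMaT×4, SMat×4, sMaT×4, sMat×4
SsMmAatt gametes: SMAt×2, SMat×2, SmAt×2, Smat×2, sMAt×2, sMat×2, smAt×2, smat×2
SsMMaaTt×SsMmAatt grid (16·16=256): SSMMAaTt=8 SSMMAatt=8 SSMMaaTt=8 SSMMaatt=8 SSMmAaTt=8 SSMmAatt=8 SSMmaaTt=8 SSMmaatt=8 SsMMAaTt=16 SsMMAatt=16 SsMMaaTt=16 SsMMaatt=16 SsMmAaTt=16 SsMmAatt=16 SsMmaaTt=16 SsMmaatt=16 ssMMAaTt=8 ssMMAatt=8 ssMMaaTt=8 ssMMaatt=8 ssMmAaTt=8 ssMmAatt=8 ssMmaaTt=8 ssMmaatt=8
SSMMAaTt hits 8/256; gcd=8; 8÷8/256÷8 = 1/32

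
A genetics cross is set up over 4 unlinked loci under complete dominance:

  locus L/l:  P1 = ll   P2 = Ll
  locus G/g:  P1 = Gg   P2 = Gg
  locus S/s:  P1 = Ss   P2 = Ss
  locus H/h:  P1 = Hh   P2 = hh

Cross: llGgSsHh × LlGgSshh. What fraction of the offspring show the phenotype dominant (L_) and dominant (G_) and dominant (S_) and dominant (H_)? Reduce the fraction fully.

P(L_ G_ S_ H_) = 9/64

llGgSsHh gametes: lGSH×2, lGSh×2, lGsH×2, lGsh×2, lgSH×2, lgSh×2, lgsH×2, lgsh×2
LlGgSshh gametes: LGSh×2, LGsh×2, LgSh×2, Lgsh×2, lGSh×2, lGsh×2, lgSh×2, lgsh×2
llGgSsHh×LlGgSshh grid (16·16=256): LlGGSSHh=4 LlGGSShh=4 LlGGSsHh=8 LlGGSshh=8 LlGGssHh=4 LlGGsshh=4 LlGgSSHh=8 LlGgSShh=8 LlGgSsHh=16 LlGgSshh=16 LlGgssHh=8 LlGgsshh=8 LlggSSHh=4 LlggSShh=4 LlggSsHh=8 LlggSshh=8 LlggssHh=4 Llggsshh=4 llGGSSHh=4 llGGSShh=4 llGGSsHh=8 llGGSshh=8 llGGssHh=4 llGGsshh=4 llGgSSHh=8 llGgSShh=8 llGgSsHh=16 llGgSshh=16 llGgssHh=8 llGgsshh=8 llggSSHh=4 llggSShh=4 llggSsHh=8 llggSshh=8 llggssHh=4 llggsshh=4
L_ G_ S_ H_ hits 36/256; gcd=4; 36÷4/256÷4 = 9/64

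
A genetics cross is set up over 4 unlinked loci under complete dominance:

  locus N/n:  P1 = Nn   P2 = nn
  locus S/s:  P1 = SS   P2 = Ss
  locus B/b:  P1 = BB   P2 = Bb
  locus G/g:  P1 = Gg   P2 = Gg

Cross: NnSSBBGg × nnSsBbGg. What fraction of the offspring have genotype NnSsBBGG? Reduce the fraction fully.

NnSSBBGg gametes: NSBG×4, NSBg×4, nSBG×4, nSBg×4
nnSsBbGg gametes: nSBG×2, nSBg×2, nSbG×2, nSbg×2, nsBG×2, nsBg×2, nsbG×2, nsbg×2
NnSSBBGg×nnSsBbGg grid (16·16=256): NnSSBBGG=8 NnSSBBGg=16 NnSSBBgg=8 NnSSBbGG=8 NnSSBbGg=16 NnSSBbgg=8 NnSsBBGG=8 NnSsBBGg=16 NnSsBBgg=8 NnSsBbGG=8 NnSsBbGg=16 NnSsBbgg=8 nnSSBBGG=8 nnSSBBGg=16 nnSSBBgg=8 nnSSBbGG=8 nnSSBbGg=16 nnSSBbgg=8 nnSsBBGG=8 nnSsBBGg=16 nnSsBBgg=8 nnSsBbGG=8 nnSsBbGg=16 nnSsBbgg=8
NnSsBBGG hits 8/256; gcd=8; 8÷8/256÷8 = 1/32

P(NnSsBBGG) = 1/32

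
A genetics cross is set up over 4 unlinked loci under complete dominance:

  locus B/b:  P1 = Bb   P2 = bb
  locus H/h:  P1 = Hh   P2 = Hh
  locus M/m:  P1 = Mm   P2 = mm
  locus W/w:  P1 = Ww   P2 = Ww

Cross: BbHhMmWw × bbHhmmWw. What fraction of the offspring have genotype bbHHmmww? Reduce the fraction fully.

BbHhMmWw gametes: BHMW×1, BHMw×1, BHmW×1, BHmw×1, BhMW×1, BhMw×1, BhmW×1, Bhmw×1, bHMW×1, bHMw×1, bHmW×1, bHmw×1, bhMW×1, bhMw×1, bhmW×1, bhmw×1
bbHhmmWw gametes: bHmW×4, bHmw×4, bhmW×4, bhmw×4
BbHhMmWw×bbHhmmWw grid (16·16=256): BbHHMmWW=4 BbHHMmWw=8 BbHHMmww=4 BbHHmmWW=4 BbHHmmWw=8 BbHHmmww=4 BbHhMmWW=8 BbHhMmWw=16 BbHhMmww=8 BbHhmmWW=8 BbHhmmWw=16 BbHhmmww=8 BbhhMmWW=4 BbhhMmWw=8 BbhhMmww=4 BbhhmmWW=4 BbhhmmWw=8 Bbhhmmww=4 bbHHMmWW=4 bbHHMmWw=8 bbHHMmww=4 bbHHmmWW=4 bbHHmmWw=8 bbHHmmww=4 bbHhMmWW=8 bbHhMmWw=16 bbHhMmww=8 bbHhmmWW=8 bbHhmmWw=16 bbHhmmww=8 bbhhMmWW=4 bbhhMmWw=8 bbhhMmww=4 bbhhmmWW=4 bbhhmmWw=8 bbhhmmww=4
bbHHmmww hits 4/256; gcd=4; 4÷4/256÷4 = 1/64

P(bbHHmmww) = 1/64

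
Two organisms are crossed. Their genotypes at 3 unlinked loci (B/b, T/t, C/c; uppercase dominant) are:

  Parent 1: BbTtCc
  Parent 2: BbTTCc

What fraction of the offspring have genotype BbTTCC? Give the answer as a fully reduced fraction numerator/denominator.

BbTtCc gametes: BTC×1, BTc×1, BtC×1, Btc×1, bTC×1, bTc×1, btC×1, btc×1
BbTTCc gametes: BTC×2, BTc×2, bTC×2, bTc×2
BbTtCc×BbTTCc grid (8·8=64): BBTTCC=2 BBTTCc=4 BBTTcc=2 BBTtCC=2 BBTtCc=4 BBTtcc=2 BbTTCC=4 BbTTCc=8 BbTTcc=4 BbTtCC=4 BbTtCc=8 BbTtcc=4 bbTTCC=2 bbTTCc=4 bbTTcc=2 bbTtCC=2 bbTtCc=4 bbTtcc=2
BbTTCC hits 4/64; gcd=4; 4÷4/64÷4 = 1/16

P(BbTTCC) = 1/16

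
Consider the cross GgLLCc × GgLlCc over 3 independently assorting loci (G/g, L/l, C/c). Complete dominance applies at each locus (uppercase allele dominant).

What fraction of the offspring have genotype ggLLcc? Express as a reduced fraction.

P(ggLLcc) = 1/32

GgLLCc gametes: GLC×2, GLc×2, gLC×2, gLc×2
GgLlCc gametes: GLC×1, GLc×1, GlC×1, Glc×1, gLC×1, gLc×1, glC×1, glc×1
GgLLCc×GgLlCc grid (8·8=64): GGLLCC=2 GGLLCc=4 GGLLcc=2 GGLlCC=2 GGLlCc=4 GGLlcc=2 GgLLCC=4 GgLLCc=8 GgLLcc=4 GgLlCC=4 GgLlCc=8 GgLlcc=4 ggLLCC=2 ggLLCc=4 ggLLcc=2 ggLlCC=2 ggLlCc=4 ggLlcc=2
ggLLcc hits 2/64; gcd=2; 2÷2/64÷2 = 1/32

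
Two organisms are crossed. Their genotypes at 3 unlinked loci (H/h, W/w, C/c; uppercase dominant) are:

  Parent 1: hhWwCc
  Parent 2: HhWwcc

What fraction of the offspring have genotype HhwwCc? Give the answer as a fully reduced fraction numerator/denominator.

P(HhwwCc) = 1/16

hhWwCc gametes: hWC×2, hWc×2, hwC×2, hwc×2
HhWwcc gametes: HWc×2, Hwc×2, hWc×2, hwc×2
hhWwCc×HhWwcc grid (8·8=64): HhWWCc=4 HhWWcc=4 HhWwCc=8 HhWwcc=8 HhwwCc=4 Hhwwcc=4 hhWWCc=4 hhWWcc=4 hhWwCc=8 hhWwcc=8 hhwwCc=4 hhwwcc=4
HhwwCc hits 4/64; gcd=4; 4÷4/64÷4 = 1/16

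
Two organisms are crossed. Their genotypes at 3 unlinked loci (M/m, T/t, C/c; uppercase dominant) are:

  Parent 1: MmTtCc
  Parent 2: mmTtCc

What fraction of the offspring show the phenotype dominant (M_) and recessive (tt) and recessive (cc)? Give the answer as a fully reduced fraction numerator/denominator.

P(M_ tt cc) = 1/32

MmTtCc gametes: MTC×1, MTc×1, MtC×1, Mtc×1, mTC×1, mTc×1, mtC×1, mtc×1
mmTtCc gametes: mTC×2, mTc×2, mtC×2, mtc×2
MmTtCc×mmTtCc grid (8·8=64): MmTTCC=2 MmTTCc=4 MmTTcc=2 MmTtCC=4 MmTtCc=8 MmTtcc=4 MmttCC=2 MmttCc=4 Mmttcc=2 mmTTCC=2 mmTTCc=4 mmTTcc=2 mmTtCC=4 mmTtCc=8 mmTtcc=4 mmttCC=2 mmttCc=4 mmttcc=2
M_ tt cc hits 2/64; gcd=2; 2÷2/64÷2 = 1/32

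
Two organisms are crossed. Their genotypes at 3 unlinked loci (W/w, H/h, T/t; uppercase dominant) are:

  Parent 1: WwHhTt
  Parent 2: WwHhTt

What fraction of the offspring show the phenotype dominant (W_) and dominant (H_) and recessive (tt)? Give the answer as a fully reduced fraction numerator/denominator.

WwHhTt gametes: WHT×1, WHt×1, WhT×1, Wht×1, wHT×1, wHt×1, whT×1, wht×1
WwHhTt gametes: WHT×1, WHt×1, WhT×1, Wht×1, wHT×1, wHt×1, whT×1, wht×1
WwHhTt×WwHhTt grid (8·8=64): WWHHTT=1 WWHHTt=2 WWHHtt=1 WWHhTT=2 WWHhTt=4 WWHhtt=2 WWhhTT=1 WWhhTt=2 WWhhtt=1 WwHHTT=2 WwHHTt=4 WwHHtt=2 WwHhTT=4 WwHhTt=8 WwHhtt=4 WwhhTT=2 WwhhTt=4 Wwhhtt=2 wwHHTT=1 wwHHTt=2 wwHHtt=1 wwHhTT=2 wwHhTt=4 wwHhtt=2 wwhhTT=1 wwhhTt=2 wwhhtt=1
W_ H_ tt hits 9/64; gcd=1; 9÷1/64÷1 = 9/64

P(W_ H_ tt) = 9/64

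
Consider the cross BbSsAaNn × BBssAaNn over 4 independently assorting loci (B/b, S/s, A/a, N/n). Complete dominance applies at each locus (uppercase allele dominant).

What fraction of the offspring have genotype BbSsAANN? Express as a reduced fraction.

BbSsAaNn gametes: BSAN×1, BSAn×1, BSaN×1, BSan×1, BsAN×1, BsAn×1, BsaN×1, Bsan×1, bSAN×1, bSAn×1, bSaN×1, bSan×1, bsAN×1, bsAn×1, bsaN×1, bsan×1
BBssAaNn gametes: BsAN×4, BsAn×4, BsaN×4, Bsan×4
BbSsAaNn×BBssAaNn grid (16·16=256): BBSsAANN=4 BBSsAANn=8 BBSsAAnn=4 BBSsAaNN=8 BBSsAaNn=16 BBSsAann=8 BBSsaaNN=4 BBSsaaNn=8 BBSsaann=4 BBssAANN=4 BBssAANn=8 BBssAAnn=4 BBssAaNN=8 BBssAaNn=16 BBssAann=8 BBssaaNN=4 BBssaaNn=8 BBssaann=4 BbSsAANN=4 BbSsAANn=8 BbSsAAnn=4 BbSsAaNN=8 BbSsAaNn=16 BbSsAann=8 BbSsaaNN=4 BbSsaaNn=8 BbSsaann=4 BbssAANN=4 BbssAANn=8 BbssAAnn=4 BbssAaNN=8 BbssAaNn=16 BbssAann=8 BbssaaNN=4 BbssaaNn=8 Bbssaann=4
BbSsAANN hits 4/256; gcd=4; 4÷4/256÷4 = 1/64

P(BbSsAANN) = 1/64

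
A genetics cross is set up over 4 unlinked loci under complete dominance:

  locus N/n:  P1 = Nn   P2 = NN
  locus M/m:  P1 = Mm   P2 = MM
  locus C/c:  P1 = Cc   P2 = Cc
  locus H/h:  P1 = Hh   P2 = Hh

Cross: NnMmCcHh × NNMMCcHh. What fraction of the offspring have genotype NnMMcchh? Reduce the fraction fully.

NnMmCcHh gametes: NMCH×1, NMCh×1, NMcH×1, NMch×1, NmCH×1, NmCh×1, NmcH×1, Nmch×1, nMCH×1, nMCh×1, nMcH×1, nMch×1, nmCH×1, nmCh×1, nmcH×1, nmch×1
NNMMCcHh gametes: NMCH×4, NMCh×4, NMcH×4, NMch×4
NnMmCcHh×NNMMCcHh grid (16·16=256): NNMMCCHH=4 NNMMCCHh=8 NNMMCChh=4 NNMMCcHH=8 NNMMCcHh=16 NNMMCchh=8 NNMMccHH=4 NNMMccHh=8 NNMMcchh=4 NNMmCCHH=4 NNMmCCHh=8 NNMmCChh=4 NNMmCcHH=8 NNMmCcHh=16 NNMmCchh=8 NNMmccHH=4 NNMmccHh=8 NNMmcchh=4 NnMMCCHH=4 NnMMCCHh=8 NnMMCChh=4 NnMMCcHH=8 NnMMCcHh=16 NnMMCchh=8 NnMMccHH=4 NnMMccHh=8 NnMMcchh=4 NnMmCCHH=4 NnMmCCHh=8 NnMmCChh=4 NnMmCcHH=8 NnMmCcHh=16 NnMmCchh=8 NnMmccHH=4 NnMmccHh=8 NnMmcchh=4
NnMMcchh hits 4/256; gcd=4; 4÷4/256÷4 = 1/64

P(NnMMcchh) = 1/64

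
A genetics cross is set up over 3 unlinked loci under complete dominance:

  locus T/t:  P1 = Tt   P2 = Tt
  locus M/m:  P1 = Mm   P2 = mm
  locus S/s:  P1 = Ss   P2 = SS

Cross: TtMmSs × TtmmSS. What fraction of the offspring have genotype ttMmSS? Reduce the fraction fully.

TtMmSs gametes: TMS×1, TMs×1, TmS×1, Tms×1, tMS×1, tMs×1, tmS×1, tms×1
TtmmSS gametes: TmS×4, tmS×4
TtMmSs×TtmmSS grid (8·8=64): TTMmSS=4 TTMmSs=4 TTmmSS=4 TTmmSs=4 TtMmSS=8 TtMmSs=8 TtmmSS=8 TtmmSs=8 ttMmSS=4 ttMmSs=4 ttmmSS=4 ttmmSs=4
ttMmSS hits 4/64; gcd=4; 4÷4/64÷4 = 1/16

P(ttMmSS) = 1/16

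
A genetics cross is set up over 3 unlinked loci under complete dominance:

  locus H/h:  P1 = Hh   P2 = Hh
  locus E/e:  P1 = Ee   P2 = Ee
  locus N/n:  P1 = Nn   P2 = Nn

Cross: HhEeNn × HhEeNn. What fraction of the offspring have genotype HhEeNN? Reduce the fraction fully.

HhEeNn gametes: HEN×1, HEn×1, HeN×1, Hen×1, hEN×1, hEn×1, heN×1, hen×1
HhEeNn gametes: HEN×1, HEn×1, HeN×1, Hen×1, hEN×1, hEn×1, heN×1, hen×1
HhEeNn×HhEeNn grid (8·8=64): HHEENN=1 HHEENn=2 HHEEnn=1 HHEeNN=2 HHEeNn=4 HHEenn=2 HHeeNN=1 HHeeNn=2 HHeenn=1 HhEENN=2 HhEENn=4 HhEEnn=2 HhEeNN=4 HhEeNn=8 HhEenn=4 HheeNN=2 HheeNn=4 Hheenn=2 hhEENN=1 hhEENn=2 hhEEnn=1 hhEeNN=2 hhEeNn=4 hhEenn=2 hheeNN=1 hheeNn=2 hheenn=1
HhEeNN hits 4/64; gcd=4; 4÷4/64÷4 = 1/16

P(HhEeNN) = 1/16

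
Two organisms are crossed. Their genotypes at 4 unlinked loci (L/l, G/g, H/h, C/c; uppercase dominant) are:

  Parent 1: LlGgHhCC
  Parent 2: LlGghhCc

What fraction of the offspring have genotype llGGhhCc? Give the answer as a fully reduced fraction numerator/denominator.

LlGgHhCC gametes: LGHC×2, LGhC×2, LgHC×2, LghC×2, lGHC×2, lGhC×2, lgHC×2, lghC×2
LlGghhCc gametes: LGhC×2, LGhc×2, LghC×2, Lghc×2, lGhC×2, lGhc×2, lghC×2, lghc×2
LlGgHhCC×LlGghhCc grid (16·16=256): LLGGHhCC=4 LLGGHhCc=4 LLGGhhCC=4 LLGGhhCc=4 LLGgHhCC=8 LLGgHhCc=8 LLGghhCC=8 LLGghhCc=8 LLggHhCC=4 LLggHhCc=4 LLgghhCC=4 LLgghhCc=4 LlGGHhCC=8 LlGGHhCc=8 LlGGhhCC=8 LlGGhhCc=8 LlGgHhCC=16 LlGgHhCc=16 LlGghhCC=16 LlGghhCc=16 LlggHhCC=8 LlggHhCc=8 LlgghhCC=8 LlgghhCc=8 llGGHhCC=4 llGGHhCc=4 llGGhhCC=4 llGGhhCc=4 llGgHhCC=8 llGgHhCc=8 llGghhCC=8 llGghhCc=8 llggHhCC=4 llggHhCc=4 llgghhCC=4 llgghhCc=4
llGGhhCc hits 4/256; gcd=4; 4÷4/256÷4 = 1/64

P(llGGhhCc) = 1/64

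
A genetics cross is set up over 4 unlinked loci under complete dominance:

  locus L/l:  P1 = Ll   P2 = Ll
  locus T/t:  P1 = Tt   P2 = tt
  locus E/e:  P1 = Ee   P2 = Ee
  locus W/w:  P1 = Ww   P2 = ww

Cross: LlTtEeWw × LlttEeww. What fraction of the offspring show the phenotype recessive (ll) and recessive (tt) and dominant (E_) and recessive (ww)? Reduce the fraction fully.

LlTtEeWw gametes: LTEW×1, LTEw×1, LTeW×1, LTew×1, LtEW×1, LtEw×1, LteW×1, Ltew×1, lTEW×1, lTEw×1, lTeW×1, lTew×1, ltEW×1, ltEw×1, lteW×1, ltew×1
LlttEeww gametes: LtEw×4, Ltew×4, ltEw×4, ltew×4
LlTtEeWw×LlttEeww grid (16·16=256): LLTtEEWw=4 LLTtEEww=4 LLTtEeWw=8 LLTtEeww=8 LLTteeWw=4 LLTteeww=4 LLttEEWw=4 LLttEEww=4 LLttEeWw=8 LLttEeww=8 LLtteeWw=4 LLtteeww=4 LlTtEEWw=8 LlTtEEww=8 LlTtEeWw=16 LlTtEeww=16 LlTteeWw=8 LlTteeww=8 LlttEEWw=8 LlttEEww=8 LlttEeWw=16 LlttEeww=16 LltteeWw=8 Lltteeww=8 llTtEEWw=4 llTtEEww=4 llTtEeWw=8 llTtEeww=8 llTteeWw=4 llTteeww=4 llttEEWw=4 llttEEww=4 llttEeWw=8 llttEeww=8 lltteeWw=4 lltteeww=4
ll tt E_ ww hits 12/256; gcd=4; 12÷4/256÷4 = 3/64

P(ll tt E_ ww) = 3/64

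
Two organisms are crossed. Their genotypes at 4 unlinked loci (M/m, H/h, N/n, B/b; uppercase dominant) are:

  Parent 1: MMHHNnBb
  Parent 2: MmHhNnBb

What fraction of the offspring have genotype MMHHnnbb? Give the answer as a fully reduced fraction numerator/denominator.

P(MMHHnnbb) = 1/64

MMHHNnBb gametes: MHNB×4, MHNb×4, MHnB×4, MHnb×4
MmHhNnBb gametes: MHNB×1, MHNb×1, MHnB×1, MHnb×1, MhNB×1, MhNb×1, MhnB×1, Mhnb×1, mHNB×1, mHNb×1, mHnB×1, mHnb×1, mhNB×1, mhNb×1, mhnB×1, mhnb×1
MMHHNnBb×MmHhNnBb grid (16·16=256): MMHHNNBB=4 MMHHNNBb=8 MMHHNNbb=4 MMHHNnBB=8 MMHHNnBb=16 MMHHNnbb=8 MMHHnnBB=4 MMHHnnBb=8 MMHHnnbb=4 MMHhNNBB=4 MMHhNNBb=8 MMHhNNbb=4 MMHhNnBB=8 MMHhNnBb=16 MMHhNnbb=8 MMHhnnBB=4 MMHhnnBb=8 MMHhnnbb=4 MmHHNNBB=4 MmHHNNBb=8 MmHHNNbb=4 MmHHNnBB=8 MmHHNnBb=16 MmHHNnbb=8 MmHHnnBB=4 MmHHnnBb=8 MmHHnnbb=4 MmHhNNBB=4 MmHhNNBb=8 MmHhNNbb=4 MmHhNnBB=8 MmHhNnBb=16 MmHhNnbb=8 MmHhnnBB=4 MmHhnnBb=8 MmHhnnbb=4
MMHHnnbb hits 4/256; gcd=4; 4÷4/256÷4 = 1/64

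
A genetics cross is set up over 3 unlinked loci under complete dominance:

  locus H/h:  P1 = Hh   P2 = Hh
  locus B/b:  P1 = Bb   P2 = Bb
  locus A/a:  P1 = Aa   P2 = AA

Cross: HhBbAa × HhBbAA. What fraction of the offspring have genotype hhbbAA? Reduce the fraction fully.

P(hhbbAA) = 1/32

HhBbAa gametes: HBA×1, HBa×1, HbA×1, Hba×1, hBA×1, hBa×1, hbA×1, hba×1
HhBbAA gametes: HBA×2, HbA×2, hBA×2, hbA×2
HhBbAa×HhBbAA grid (8·8=64): HHBBAA=2 HHBBAa=2 HHBbAA=4 HHBbAa=4 HHbbAA=2 HHbbAa=2 HhBBAA=4 HhBBAa=4 HhBbAA=8 HhBbAa=8 HhbbAA=4 HhbbAa=4 hhBBAA=2 hhBBAa=2 hhBbAA=4 hhBbAa=4 hhbbAA=2 hhbbAa=2
hhbbAA hits 2/64; gcd=2; 2÷2/64÷2 = 1/32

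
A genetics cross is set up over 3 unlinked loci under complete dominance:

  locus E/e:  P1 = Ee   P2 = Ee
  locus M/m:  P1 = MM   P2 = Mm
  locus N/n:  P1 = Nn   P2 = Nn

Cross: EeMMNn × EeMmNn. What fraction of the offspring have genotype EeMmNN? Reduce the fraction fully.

EeMMNn gametes: EMN×2, EMn×2, eMN×2, eMn×2
EeMmNn gametes: EMN×1, EMn×1, EmN×1, Emn×1, eMN×1, eMn×1, emN×1, emn×1
EeMMNn×EeMmNn grid (8·8=64): EEMMNN=2 EEMMNn=4 EEMMnn=2 EEMmNN=2 EEMmNn=4 EEMmnn=2 EeMMNN=4 EeMMNn=8 EeMMnn=4 EeMmNN=4 EeMmNn=8 EeMmnn=4 eeMMNN=2 eeMMNn=4 eeMMnn=2 eeMmNN=2 eeMmNn=4 eeMmnn=2
EeMmNN hits 4/64; gcd=4; 4÷4/64÷4 = 1/16

P(EeMmNN) = 1/16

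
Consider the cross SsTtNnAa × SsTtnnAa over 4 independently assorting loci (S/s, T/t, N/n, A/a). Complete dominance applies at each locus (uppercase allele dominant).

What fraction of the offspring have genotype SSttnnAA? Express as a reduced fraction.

SsTtNnAa gametes: STNA×1, STNa×1, STnA×1, STna×1, StNA×1, StNa×1, StnA×1, Stna×1, sTNA×1, sTNa×1, sTnA×1, sTna×1, stNA×1, stNa×1, stnA×1, stna×1
SsTtnnAa gametes: STnA×2, STna×2, StnA×2, Stna×2, sTnA×2, sTna×2, stnA×2, stna×2
SsTtNnAa×SsTtnnAa grid (16·16=256): SSTTNnAA=2 SSTTNnAa=4 SSTTNnaa=2 SSTTnnAA=2 SSTTnnAa=4 SSTTnnaa=2 SSTtNnAA=4 SSTtNnAa=8 SSTtNnaa=4 SSTtnnAA=4 SSTtnnAa=8 SSTtnnaa=4 SSttNnAA=2 SSttNnAa=4 SSttNnaa=2 SSttnnAA=2 SSttnnAa=4 SSttnnaa=2 SsTTNnAA=4 SsTTNnAa=8 SsTTNnaa=4 SsTTnnAA=4 SsTTnnAa=8 SsTTnnaa=4 SsTtNnAA=8 SsTtNnAa=16 SsTtNnaa=8 SsTtnnAA=8 SsTtnnAa=16 SsTtnnaa=8 SsttNnAA=4 SsttNnAa=8 SsttNnaa=4 SsttnnAA=4 SsttnnAa=8 Ssttnnaa=4 ssTTNnAA=2 ssTTNnAa=4 ssTTNnaa=2 ssTTnnAA=2 ssTTnnAa=4 ssTTnnaa=2 ssTtNnAA=4 ssTtNnAa=8 ssTtNnaa=4 ssTtnnAA=4 ssTtnnAa=8 ssTtnnaa=4 ssttNnAA=2 ssttNnAa=4 ssttNnaa=2 ssttnnAA=2 ssttnnAa=4 ssttnnaa=2
SSttnnAA hits 2/256; gcd=2; 2÷2/256÷2 = 1/128

P(SSttnnAA) = 1/128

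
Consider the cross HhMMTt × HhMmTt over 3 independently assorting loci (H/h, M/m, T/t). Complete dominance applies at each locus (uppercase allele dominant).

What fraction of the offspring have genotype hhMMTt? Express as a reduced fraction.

HhMMTt gametes: HMT×2, HMt×2, hMT×2, hMt×2
HhMmTt gametes: HMT×1, HMt×1, HmT×1, Hmt×1, hMT×1, hMt×1, hmT×1, hmt×1
HhMMTt×HhMmTt grid (8·8=64): HHMMTT=2 HHMMTt=4 HHMMtt=2 HHMmTT=2 HHMmTt=4 HHMmtt=2 HhMMTT=4 HhMMTt=8 HhMMtt=4 HhMmTT=4 HhMmTt=8 HhMmtt=4 hhMMTT=2 hhMMTt=4 hhMMtt=2 hhMmTT=2 hhMmTt=4 hhMmtt=2
hhMMTt hits 4/64; gcd=4; 4÷4/64÷4 = 1/16

P(hhMMTt) = 1/16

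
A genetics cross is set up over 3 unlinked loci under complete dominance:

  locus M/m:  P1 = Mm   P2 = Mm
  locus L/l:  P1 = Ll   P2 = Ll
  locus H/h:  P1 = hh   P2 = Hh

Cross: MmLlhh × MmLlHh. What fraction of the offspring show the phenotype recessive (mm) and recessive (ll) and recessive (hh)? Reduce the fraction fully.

MmLlhh gametes: MLh×2, Mlh×2, mLh×2, mlh×2
MmLlHh gametes: MLH×1, MLh×1, MlH×1, Mlh×1, mLH×1, mLh×1, mlH×1, mlh×1
MmLlhh×MmLlHh grid (8·8=64): MMLLHh=2 MMLLhh=2 MMLlHh=4 MMLlhh=4 MMllHh=2 MMllhh=2 MmLLHh=4 MmLLhh=4 MmLlHh=8 MmLlhh=8 MmllHh=4 Mmllhh=4 mmLLHh=2 mmLLhh=2 mmLlHh=4 mmLlhh=4 mmllHh=2 mmllhh=2
mm ll hh hits 2/64; gcd=2; 2÷2/64÷2 = 1/32

P(mm ll hh) = 1/32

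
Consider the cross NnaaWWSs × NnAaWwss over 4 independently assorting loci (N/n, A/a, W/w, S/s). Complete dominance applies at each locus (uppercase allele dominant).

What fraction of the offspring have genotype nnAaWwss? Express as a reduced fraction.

NnaaWWSs gametes: NaWS×4, NaWs×4, naWS×4, naWs×4
NnAaWwss gametes: NAWs×2, NAws×2, NaWs×2, Naws×2, nAWs×2, nAws×2, naWs×2, naws×2
NnaaWWSs×NnAaWwss grid (16·16=256): NNAaWWSs=8 NNAaWWss=8 NNAaWwSs=8 NNAaWwss=8 NNaaWWSs=8 NNaaWWss=8 NNaaWwSs=8 NNaaWwss=8 NnAaWWSs=16 NnAaWWss=16 NnAaWwSs=16 NnAaWwss=16 NnaaWWSs=16 NnaaWWss=16 NnaaWwSs=16 NnaaWwss=16 nnAaWWSs=8 nnAaWWss=8 nnAaWwSs=8 nnAaWwss=8 nnaaWWSs=8 nnaaWWss=8 nnaaWwSs=8 nnaaWwss=8
nnAaWwss hits 8/256; gcd=8; 8÷8/256÷8 = 1/32

P(nnAaWwss) = 1/32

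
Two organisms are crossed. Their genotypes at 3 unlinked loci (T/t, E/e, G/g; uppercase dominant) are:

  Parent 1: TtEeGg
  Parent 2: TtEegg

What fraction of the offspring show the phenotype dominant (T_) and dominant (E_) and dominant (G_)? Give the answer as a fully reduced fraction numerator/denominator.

P(T_ E_ G_) = 9/32

TtEeGg gametes: TEG×1, TEg×1, TeG×1, Teg×1, tEG×1, tEg×1, teG×1, teg×1
TtEegg gametes: TEg×2, Teg×2, tEg×2, teg×2
TtEeGg×TtEegg grid (8·8=64): TTEEGg=2 TTEEgg=2 TTEeGg=4 TTEegg=4 TTeeGg=2 TTeegg=2 TtEEGg=4 TtEEgg=4 TtEeGg=8 TtEegg=8 TteeGg=4 Tteegg=4 ttEEGg=2 ttEEgg=2 ttEeGg=4 ttEegg=4 tteeGg=2 tteegg=2
T_ E_ G_ hits 18/64; gcd=2; 18÷2/64÷2 = 9/32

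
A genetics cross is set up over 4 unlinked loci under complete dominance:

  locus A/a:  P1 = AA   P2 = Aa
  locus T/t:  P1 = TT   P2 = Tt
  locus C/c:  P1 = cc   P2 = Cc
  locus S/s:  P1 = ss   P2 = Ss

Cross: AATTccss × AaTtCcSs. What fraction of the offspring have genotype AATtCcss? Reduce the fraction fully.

AATTccss gametes: ATcs×16
AaTtCcSs gametes: ATCS×1, ATCs×1, ATcS×1, ATcs×1, AtCS×1, AtCs×1, AtcS×1, Atcs×1, aTCS×1, aTCs×1, aTcS×1, aTcs×1, atCS×1, atCs×1, atcS×1, atcs×1
AATTccss×AaTtCcSs grid (16·16=256): AATTCcSs=16 AATTCcss=16 AATTccSs=16 AATTccss=16 AATtCcSs=16 AATtCcss=16 AATtccSs=16 AATtccss=16 AaTTCcSs=16 AaTTCcss=16 AaTTccSs=16 AaTTccss=16 AaTtCcSs=16 AaTtCcss=16 AaTtccSs=16 AaTtccss=16
AATtCcss hits 16/256; gcd=16; 16÷16/256÷16 = 1/16

P(AATtCcss) = 1/16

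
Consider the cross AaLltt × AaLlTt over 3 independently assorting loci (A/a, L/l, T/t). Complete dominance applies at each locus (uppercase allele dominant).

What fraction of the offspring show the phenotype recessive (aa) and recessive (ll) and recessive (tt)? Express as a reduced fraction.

P(aa ll tt) = 1/32

AaLltt gametes: ALt×2, Alt×2, aLt×2, alt×2
AaLlTt gametes: ALT×1, ALt×1, AlT×1, Alt×1, aLT×1, aLt×1, alT×1, alt×1
AaLltt×AaLlTt grid (8·8=64): AALLTt=2 AALLtt=2 AALlTt=4 AALltt=4 AAllTt=2 AAlltt=2 AaLLTt=4 AaLLtt=4 AaLlTt=8 AaLltt=8 AallTt=4 Aalltt=4 aaLLTt=2 aaLLtt=2 aaLlTt=4 aaLltt=4 aallTt=2 aalltt=2
aa ll tt hits 2/64; gcd=2; 2÷2/64÷2 = 1/32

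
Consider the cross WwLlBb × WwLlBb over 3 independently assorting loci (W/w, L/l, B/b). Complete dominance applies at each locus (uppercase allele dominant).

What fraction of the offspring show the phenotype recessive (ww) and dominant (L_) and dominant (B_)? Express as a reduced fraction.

WwLlBb gametes: WLB×1, WLb×1, WlB×1, Wlb×1, wLB×1, wLb×1, wlB×1, wlb×1
WwLlBb gametes: WLB×1, WLb×1, WlB×1, Wlb×1, wLB×1, wLb×1, wlB×1, wlb×1
WwLlBb×WwLlBb grid (8·8=64): WWLLBB=1 WWLLBb=2 WWLLbb=1 WWLlBB=2 WWLlBb=4 WWLlbb=2 WWllBB=1 WWllBb=2 WWllbb=1 WwLLBB=2 WwLLBb=4 WwLLbb=2 WwLlBB=4 WwLlBb=8 WwLlbb=4 WwllBB=2 WwllBb=4 Wwllbb=2 wwLLBB=1 wwLLBb=2 wwLLbb=1 wwLlBB=2 wwLlBb=4 wwLlbb=2 wwllBB=1 wwllBb=2 wwllbb=1
ww L_ B_ hits 9/64; gcd=1; 9÷1/64÷1 = 9/64

P(ww L_ B_) = 9/64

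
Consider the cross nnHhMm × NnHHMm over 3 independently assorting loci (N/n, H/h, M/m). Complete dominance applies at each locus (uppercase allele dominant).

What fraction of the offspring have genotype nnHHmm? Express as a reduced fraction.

nnHhMm gametes: nHM×2, nHm×2, nhM×2, nhm×2
NnHHMm gametes: NHM×2, NHm×2, nHM×2, nHm×2
nnHhMm×NnHHMm grid (8·8=64): NnHHMM=4 NnHHMm=8 NnHHmm=4 NnHhMM=4 NnHhMm=8 NnHhmm=4 nnHHMM=4 nnHHMm=8 nnHHmm=4 nnHhMM=4 nnHhMm=8 nnHhmm=4
nnHHmm hits 4/64; gcd=4; 4÷4/64÷4 = 1/16

P(nnHHmm) = 1/16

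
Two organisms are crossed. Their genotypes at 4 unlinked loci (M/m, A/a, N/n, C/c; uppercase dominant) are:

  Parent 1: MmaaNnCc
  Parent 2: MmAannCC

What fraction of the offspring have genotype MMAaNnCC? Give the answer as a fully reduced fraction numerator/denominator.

P(MMAaNnCC) = 1/32

MmaaNnCc gametes: MaNC×2, MaNc×2, ManC×2, Manc×2, maNC×2, maNc×2, manC×2, manc×2
MmAannCC gametes: MAnC×4, ManC×4, mAnC×4, manC×4
MmaaNnCc×MmAannCC grid (16·16=256): MMAaNnCC=8 MMAaNnCc=8 MMAannCC=8 MMAannCc=8 MMaaNnCC=8 MMaaNnCc=8 MMaannCC=8 MMaannCc=8 MmAaNnCC=16 MmAaNnCc=16 MmAannCC=16 MmAannCc=16 MmaaNnCC=16 MmaaNnCc=16 MmaannCC=16 MmaannCc=16 mmAaNnCC=8 mmAaNnCc=8 mmAannCC=8 mmAannCc=8 mmaaNnCC=8 mmaaNnCc=8 mmaannCC=8 mmaannCc=8
MMAaNnCC hits 8/256; gcd=8; 8÷8/256÷8 = 1/32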